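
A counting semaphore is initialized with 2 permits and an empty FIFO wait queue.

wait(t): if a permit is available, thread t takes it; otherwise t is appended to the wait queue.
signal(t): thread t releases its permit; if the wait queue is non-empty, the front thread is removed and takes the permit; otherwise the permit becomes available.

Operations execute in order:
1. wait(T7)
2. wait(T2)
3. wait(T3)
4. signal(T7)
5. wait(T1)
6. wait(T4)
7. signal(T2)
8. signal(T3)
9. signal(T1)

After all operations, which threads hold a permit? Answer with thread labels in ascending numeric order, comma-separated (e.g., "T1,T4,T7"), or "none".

Step 1: wait(T7) -> count=1 queue=[] holders={T7}
Step 2: wait(T2) -> count=0 queue=[] holders={T2,T7}
Step 3: wait(T3) -> count=0 queue=[T3] holders={T2,T7}
Step 4: signal(T7) -> count=0 queue=[] holders={T2,T3}
Step 5: wait(T1) -> count=0 queue=[T1] holders={T2,T3}
Step 6: wait(T4) -> count=0 queue=[T1,T4] holders={T2,T3}
Step 7: signal(T2) -> count=0 queue=[T4] holders={T1,T3}
Step 8: signal(T3) -> count=0 queue=[] holders={T1,T4}
Step 9: signal(T1) -> count=1 queue=[] holders={T4}
Final holders: T4

Answer: T4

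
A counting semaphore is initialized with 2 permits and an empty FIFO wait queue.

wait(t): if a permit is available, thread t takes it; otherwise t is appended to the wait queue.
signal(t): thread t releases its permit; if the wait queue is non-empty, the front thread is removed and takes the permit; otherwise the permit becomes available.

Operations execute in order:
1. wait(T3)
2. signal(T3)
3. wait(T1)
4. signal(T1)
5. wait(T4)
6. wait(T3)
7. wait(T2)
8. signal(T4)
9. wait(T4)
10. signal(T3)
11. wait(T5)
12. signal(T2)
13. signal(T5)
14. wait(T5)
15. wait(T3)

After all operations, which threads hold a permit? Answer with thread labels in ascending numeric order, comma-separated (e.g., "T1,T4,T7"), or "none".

Step 1: wait(T3) -> count=1 queue=[] holders={T3}
Step 2: signal(T3) -> count=2 queue=[] holders={none}
Step 3: wait(T1) -> count=1 queue=[] holders={T1}
Step 4: signal(T1) -> count=2 queue=[] holders={none}
Step 5: wait(T4) -> count=1 queue=[] holders={T4}
Step 6: wait(T3) -> count=0 queue=[] holders={T3,T4}
Step 7: wait(T2) -> count=0 queue=[T2] holders={T3,T4}
Step 8: signal(T4) -> count=0 queue=[] holders={T2,T3}
Step 9: wait(T4) -> count=0 queue=[T4] holders={T2,T3}
Step 10: signal(T3) -> count=0 queue=[] holders={T2,T4}
Step 11: wait(T5) -> count=0 queue=[T5] holders={T2,T4}
Step 12: signal(T2) -> count=0 queue=[] holders={T4,T5}
Step 13: signal(T5) -> count=1 queue=[] holders={T4}
Step 14: wait(T5) -> count=0 queue=[] holders={T4,T5}
Step 15: wait(T3) -> count=0 queue=[T3] holders={T4,T5}
Final holders: T4,T5

Answer: T4,T5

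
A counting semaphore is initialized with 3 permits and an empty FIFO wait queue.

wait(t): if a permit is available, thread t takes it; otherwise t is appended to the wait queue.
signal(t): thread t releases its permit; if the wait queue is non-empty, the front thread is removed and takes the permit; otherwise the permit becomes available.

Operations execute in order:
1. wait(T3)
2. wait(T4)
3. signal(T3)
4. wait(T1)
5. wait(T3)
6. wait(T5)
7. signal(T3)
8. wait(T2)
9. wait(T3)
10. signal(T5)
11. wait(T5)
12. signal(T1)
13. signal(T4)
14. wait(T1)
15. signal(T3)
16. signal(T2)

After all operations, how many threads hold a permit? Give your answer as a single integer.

Answer: 2

Derivation:
Step 1: wait(T3) -> count=2 queue=[] holders={T3}
Step 2: wait(T4) -> count=1 queue=[] holders={T3,T4}
Step 3: signal(T3) -> count=2 queue=[] holders={T4}
Step 4: wait(T1) -> count=1 queue=[] holders={T1,T4}
Step 5: wait(T3) -> count=0 queue=[] holders={T1,T3,T4}
Step 6: wait(T5) -> count=0 queue=[T5] holders={T1,T3,T4}
Step 7: signal(T3) -> count=0 queue=[] holders={T1,T4,T5}
Step 8: wait(T2) -> count=0 queue=[T2] holders={T1,T4,T5}
Step 9: wait(T3) -> count=0 queue=[T2,T3] holders={T1,T4,T5}
Step 10: signal(T5) -> count=0 queue=[T3] holders={T1,T2,T4}
Step 11: wait(T5) -> count=0 queue=[T3,T5] holders={T1,T2,T4}
Step 12: signal(T1) -> count=0 queue=[T5] holders={T2,T3,T4}
Step 13: signal(T4) -> count=0 queue=[] holders={T2,T3,T5}
Step 14: wait(T1) -> count=0 queue=[T1] holders={T2,T3,T5}
Step 15: signal(T3) -> count=0 queue=[] holders={T1,T2,T5}
Step 16: signal(T2) -> count=1 queue=[] holders={T1,T5}
Final holders: {T1,T5} -> 2 thread(s)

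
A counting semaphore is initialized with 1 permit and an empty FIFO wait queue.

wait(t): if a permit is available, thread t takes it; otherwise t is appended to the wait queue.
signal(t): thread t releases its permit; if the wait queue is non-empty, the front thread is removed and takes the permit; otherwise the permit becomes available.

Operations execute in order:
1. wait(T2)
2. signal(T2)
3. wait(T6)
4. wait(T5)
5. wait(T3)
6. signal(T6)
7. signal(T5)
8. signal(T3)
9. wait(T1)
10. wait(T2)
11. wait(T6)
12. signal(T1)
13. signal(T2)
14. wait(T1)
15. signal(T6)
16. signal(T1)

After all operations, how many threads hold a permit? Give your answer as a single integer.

Answer: 0

Derivation:
Step 1: wait(T2) -> count=0 queue=[] holders={T2}
Step 2: signal(T2) -> count=1 queue=[] holders={none}
Step 3: wait(T6) -> count=0 queue=[] holders={T6}
Step 4: wait(T5) -> count=0 queue=[T5] holders={T6}
Step 5: wait(T3) -> count=0 queue=[T5,T3] holders={T6}
Step 6: signal(T6) -> count=0 queue=[T3] holders={T5}
Step 7: signal(T5) -> count=0 queue=[] holders={T3}
Step 8: signal(T3) -> count=1 queue=[] holders={none}
Step 9: wait(T1) -> count=0 queue=[] holders={T1}
Step 10: wait(T2) -> count=0 queue=[T2] holders={T1}
Step 11: wait(T6) -> count=0 queue=[T2,T6] holders={T1}
Step 12: signal(T1) -> count=0 queue=[T6] holders={T2}
Step 13: signal(T2) -> count=0 queue=[] holders={T6}
Step 14: wait(T1) -> count=0 queue=[T1] holders={T6}
Step 15: signal(T6) -> count=0 queue=[] holders={T1}
Step 16: signal(T1) -> count=1 queue=[] holders={none}
Final holders: {none} -> 0 thread(s)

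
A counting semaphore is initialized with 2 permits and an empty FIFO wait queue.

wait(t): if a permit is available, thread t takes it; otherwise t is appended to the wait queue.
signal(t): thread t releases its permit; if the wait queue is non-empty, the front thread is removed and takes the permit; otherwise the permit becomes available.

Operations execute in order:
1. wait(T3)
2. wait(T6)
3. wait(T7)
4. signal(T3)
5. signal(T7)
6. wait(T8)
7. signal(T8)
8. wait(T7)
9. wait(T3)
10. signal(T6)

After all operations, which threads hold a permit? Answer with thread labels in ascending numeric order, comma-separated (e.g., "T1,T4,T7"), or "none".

Step 1: wait(T3) -> count=1 queue=[] holders={T3}
Step 2: wait(T6) -> count=0 queue=[] holders={T3,T6}
Step 3: wait(T7) -> count=0 queue=[T7] holders={T3,T6}
Step 4: signal(T3) -> count=0 queue=[] holders={T6,T7}
Step 5: signal(T7) -> count=1 queue=[] holders={T6}
Step 6: wait(T8) -> count=0 queue=[] holders={T6,T8}
Step 7: signal(T8) -> count=1 queue=[] holders={T6}
Step 8: wait(T7) -> count=0 queue=[] holders={T6,T7}
Step 9: wait(T3) -> count=0 queue=[T3] holders={T6,T7}
Step 10: signal(T6) -> count=0 queue=[] holders={T3,T7}
Final holders: T3,T7

Answer: T3,T7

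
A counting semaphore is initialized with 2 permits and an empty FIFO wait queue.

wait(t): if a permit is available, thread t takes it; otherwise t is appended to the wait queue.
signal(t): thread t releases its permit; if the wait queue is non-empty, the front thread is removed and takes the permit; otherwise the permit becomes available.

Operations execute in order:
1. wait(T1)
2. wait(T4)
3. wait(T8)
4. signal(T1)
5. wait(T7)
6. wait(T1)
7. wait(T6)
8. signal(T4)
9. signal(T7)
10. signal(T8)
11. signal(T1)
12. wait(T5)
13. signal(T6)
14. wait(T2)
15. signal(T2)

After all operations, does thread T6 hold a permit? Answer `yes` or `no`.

Step 1: wait(T1) -> count=1 queue=[] holders={T1}
Step 2: wait(T4) -> count=0 queue=[] holders={T1,T4}
Step 3: wait(T8) -> count=0 queue=[T8] holders={T1,T4}
Step 4: signal(T1) -> count=0 queue=[] holders={T4,T8}
Step 5: wait(T7) -> count=0 queue=[T7] holders={T4,T8}
Step 6: wait(T1) -> count=0 queue=[T7,T1] holders={T4,T8}
Step 7: wait(T6) -> count=0 queue=[T7,T1,T6] holders={T4,T8}
Step 8: signal(T4) -> count=0 queue=[T1,T6] holders={T7,T8}
Step 9: signal(T7) -> count=0 queue=[T6] holders={T1,T8}
Step 10: signal(T8) -> count=0 queue=[] holders={T1,T6}
Step 11: signal(T1) -> count=1 queue=[] holders={T6}
Step 12: wait(T5) -> count=0 queue=[] holders={T5,T6}
Step 13: signal(T6) -> count=1 queue=[] holders={T5}
Step 14: wait(T2) -> count=0 queue=[] holders={T2,T5}
Step 15: signal(T2) -> count=1 queue=[] holders={T5}
Final holders: {T5} -> T6 not in holders

Answer: no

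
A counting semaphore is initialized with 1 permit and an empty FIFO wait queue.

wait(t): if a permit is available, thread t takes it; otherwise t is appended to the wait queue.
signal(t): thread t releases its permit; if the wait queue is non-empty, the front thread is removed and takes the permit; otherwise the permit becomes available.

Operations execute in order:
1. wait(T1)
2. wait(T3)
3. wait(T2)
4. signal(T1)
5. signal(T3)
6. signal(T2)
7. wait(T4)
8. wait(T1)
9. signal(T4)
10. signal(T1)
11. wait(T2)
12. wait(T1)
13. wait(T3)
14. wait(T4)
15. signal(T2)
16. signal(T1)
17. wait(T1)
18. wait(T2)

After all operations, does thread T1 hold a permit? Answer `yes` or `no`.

Answer: no

Derivation:
Step 1: wait(T1) -> count=0 queue=[] holders={T1}
Step 2: wait(T3) -> count=0 queue=[T3] holders={T1}
Step 3: wait(T2) -> count=0 queue=[T3,T2] holders={T1}
Step 4: signal(T1) -> count=0 queue=[T2] holders={T3}
Step 5: signal(T3) -> count=0 queue=[] holders={T2}
Step 6: signal(T2) -> count=1 queue=[] holders={none}
Step 7: wait(T4) -> count=0 queue=[] holders={T4}
Step 8: wait(T1) -> count=0 queue=[T1] holders={T4}
Step 9: signal(T4) -> count=0 queue=[] holders={T1}
Step 10: signal(T1) -> count=1 queue=[] holders={none}
Step 11: wait(T2) -> count=0 queue=[] holders={T2}
Step 12: wait(T1) -> count=0 queue=[T1] holders={T2}
Step 13: wait(T3) -> count=0 queue=[T1,T3] holders={T2}
Step 14: wait(T4) -> count=0 queue=[T1,T3,T4] holders={T2}
Step 15: signal(T2) -> count=0 queue=[T3,T4] holders={T1}
Step 16: signal(T1) -> count=0 queue=[T4] holders={T3}
Step 17: wait(T1) -> count=0 queue=[T4,T1] holders={T3}
Step 18: wait(T2) -> count=0 queue=[T4,T1,T2] holders={T3}
Final holders: {T3} -> T1 not in holders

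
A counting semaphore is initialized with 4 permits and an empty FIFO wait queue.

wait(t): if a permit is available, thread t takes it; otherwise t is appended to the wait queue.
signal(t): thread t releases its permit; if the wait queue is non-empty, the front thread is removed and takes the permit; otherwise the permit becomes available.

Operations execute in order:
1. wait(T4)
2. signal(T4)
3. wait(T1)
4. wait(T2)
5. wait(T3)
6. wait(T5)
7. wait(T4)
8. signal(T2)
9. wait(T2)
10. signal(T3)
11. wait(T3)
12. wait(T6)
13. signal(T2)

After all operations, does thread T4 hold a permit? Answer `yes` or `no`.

Answer: yes

Derivation:
Step 1: wait(T4) -> count=3 queue=[] holders={T4}
Step 2: signal(T4) -> count=4 queue=[] holders={none}
Step 3: wait(T1) -> count=3 queue=[] holders={T1}
Step 4: wait(T2) -> count=2 queue=[] holders={T1,T2}
Step 5: wait(T3) -> count=1 queue=[] holders={T1,T2,T3}
Step 6: wait(T5) -> count=0 queue=[] holders={T1,T2,T3,T5}
Step 7: wait(T4) -> count=0 queue=[T4] holders={T1,T2,T3,T5}
Step 8: signal(T2) -> count=0 queue=[] holders={T1,T3,T4,T5}
Step 9: wait(T2) -> count=0 queue=[T2] holders={T1,T3,T4,T5}
Step 10: signal(T3) -> count=0 queue=[] holders={T1,T2,T4,T5}
Step 11: wait(T3) -> count=0 queue=[T3] holders={T1,T2,T4,T5}
Step 12: wait(T6) -> count=0 queue=[T3,T6] holders={T1,T2,T4,T5}
Step 13: signal(T2) -> count=0 queue=[T6] holders={T1,T3,T4,T5}
Final holders: {T1,T3,T4,T5} -> T4 in holders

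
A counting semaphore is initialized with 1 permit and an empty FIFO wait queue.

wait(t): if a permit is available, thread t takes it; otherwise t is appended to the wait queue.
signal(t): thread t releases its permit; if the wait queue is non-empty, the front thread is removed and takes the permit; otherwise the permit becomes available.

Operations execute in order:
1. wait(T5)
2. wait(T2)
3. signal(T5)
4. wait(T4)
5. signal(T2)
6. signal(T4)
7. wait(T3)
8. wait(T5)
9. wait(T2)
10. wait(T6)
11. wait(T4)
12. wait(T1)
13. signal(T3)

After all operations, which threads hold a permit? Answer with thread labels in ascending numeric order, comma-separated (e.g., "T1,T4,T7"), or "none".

Step 1: wait(T5) -> count=0 queue=[] holders={T5}
Step 2: wait(T2) -> count=0 queue=[T2] holders={T5}
Step 3: signal(T5) -> count=0 queue=[] holders={T2}
Step 4: wait(T4) -> count=0 queue=[T4] holders={T2}
Step 5: signal(T2) -> count=0 queue=[] holders={T4}
Step 6: signal(T4) -> count=1 queue=[] holders={none}
Step 7: wait(T3) -> count=0 queue=[] holders={T3}
Step 8: wait(T5) -> count=0 queue=[T5] holders={T3}
Step 9: wait(T2) -> count=0 queue=[T5,T2] holders={T3}
Step 10: wait(T6) -> count=0 queue=[T5,T2,T6] holders={T3}
Step 11: wait(T4) -> count=0 queue=[T5,T2,T6,T4] holders={T3}
Step 12: wait(T1) -> count=0 queue=[T5,T2,T6,T4,T1] holders={T3}
Step 13: signal(T3) -> count=0 queue=[T2,T6,T4,T1] holders={T5}
Final holders: T5

Answer: T5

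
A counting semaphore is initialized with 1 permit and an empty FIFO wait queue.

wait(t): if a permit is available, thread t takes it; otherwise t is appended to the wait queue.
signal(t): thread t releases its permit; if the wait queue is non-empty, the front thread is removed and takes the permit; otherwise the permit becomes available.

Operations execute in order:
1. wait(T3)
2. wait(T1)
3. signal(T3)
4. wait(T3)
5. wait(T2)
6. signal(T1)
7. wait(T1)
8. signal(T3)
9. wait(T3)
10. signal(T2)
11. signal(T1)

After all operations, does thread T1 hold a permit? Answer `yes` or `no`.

Step 1: wait(T3) -> count=0 queue=[] holders={T3}
Step 2: wait(T1) -> count=0 queue=[T1] holders={T3}
Step 3: signal(T3) -> count=0 queue=[] holders={T1}
Step 4: wait(T3) -> count=0 queue=[T3] holders={T1}
Step 5: wait(T2) -> count=0 queue=[T3,T2] holders={T1}
Step 6: signal(T1) -> count=0 queue=[T2] holders={T3}
Step 7: wait(T1) -> count=0 queue=[T2,T1] holders={T3}
Step 8: signal(T3) -> count=0 queue=[T1] holders={T2}
Step 9: wait(T3) -> count=0 queue=[T1,T3] holders={T2}
Step 10: signal(T2) -> count=0 queue=[T3] holders={T1}
Step 11: signal(T1) -> count=0 queue=[] holders={T3}
Final holders: {T3} -> T1 not in holders

Answer: no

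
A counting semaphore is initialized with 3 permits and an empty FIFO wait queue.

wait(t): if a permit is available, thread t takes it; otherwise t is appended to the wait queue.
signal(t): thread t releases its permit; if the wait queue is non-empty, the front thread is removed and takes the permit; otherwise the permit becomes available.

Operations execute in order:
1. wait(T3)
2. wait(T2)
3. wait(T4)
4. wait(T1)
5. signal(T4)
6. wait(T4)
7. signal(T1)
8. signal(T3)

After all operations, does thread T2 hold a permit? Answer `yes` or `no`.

Answer: yes

Derivation:
Step 1: wait(T3) -> count=2 queue=[] holders={T3}
Step 2: wait(T2) -> count=1 queue=[] holders={T2,T3}
Step 3: wait(T4) -> count=0 queue=[] holders={T2,T3,T4}
Step 4: wait(T1) -> count=0 queue=[T1] holders={T2,T3,T4}
Step 5: signal(T4) -> count=0 queue=[] holders={T1,T2,T3}
Step 6: wait(T4) -> count=0 queue=[T4] holders={T1,T2,T3}
Step 7: signal(T1) -> count=0 queue=[] holders={T2,T3,T4}
Step 8: signal(T3) -> count=1 queue=[] holders={T2,T4}
Final holders: {T2,T4} -> T2 in holders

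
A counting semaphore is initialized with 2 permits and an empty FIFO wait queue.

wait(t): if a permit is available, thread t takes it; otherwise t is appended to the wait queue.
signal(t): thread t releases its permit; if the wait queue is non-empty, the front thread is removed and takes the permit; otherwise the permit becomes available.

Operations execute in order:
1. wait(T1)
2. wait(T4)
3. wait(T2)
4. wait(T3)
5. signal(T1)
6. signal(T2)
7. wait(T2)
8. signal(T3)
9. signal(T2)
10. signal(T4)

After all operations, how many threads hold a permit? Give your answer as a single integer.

Answer: 0

Derivation:
Step 1: wait(T1) -> count=1 queue=[] holders={T1}
Step 2: wait(T4) -> count=0 queue=[] holders={T1,T4}
Step 3: wait(T2) -> count=0 queue=[T2] holders={T1,T4}
Step 4: wait(T3) -> count=0 queue=[T2,T3] holders={T1,T4}
Step 5: signal(T1) -> count=0 queue=[T3] holders={T2,T4}
Step 6: signal(T2) -> count=0 queue=[] holders={T3,T4}
Step 7: wait(T2) -> count=0 queue=[T2] holders={T3,T4}
Step 8: signal(T3) -> count=0 queue=[] holders={T2,T4}
Step 9: signal(T2) -> count=1 queue=[] holders={T4}
Step 10: signal(T4) -> count=2 queue=[] holders={none}
Final holders: {none} -> 0 thread(s)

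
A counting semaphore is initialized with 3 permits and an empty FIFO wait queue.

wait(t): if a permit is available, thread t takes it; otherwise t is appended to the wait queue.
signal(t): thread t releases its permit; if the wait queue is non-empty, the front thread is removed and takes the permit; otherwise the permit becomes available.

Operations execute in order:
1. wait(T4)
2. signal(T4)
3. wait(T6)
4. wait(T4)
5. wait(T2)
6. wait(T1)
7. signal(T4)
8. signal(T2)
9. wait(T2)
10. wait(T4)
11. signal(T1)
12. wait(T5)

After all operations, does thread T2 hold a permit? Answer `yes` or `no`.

Answer: yes

Derivation:
Step 1: wait(T4) -> count=2 queue=[] holders={T4}
Step 2: signal(T4) -> count=3 queue=[] holders={none}
Step 3: wait(T6) -> count=2 queue=[] holders={T6}
Step 4: wait(T4) -> count=1 queue=[] holders={T4,T6}
Step 5: wait(T2) -> count=0 queue=[] holders={T2,T4,T6}
Step 6: wait(T1) -> count=0 queue=[T1] holders={T2,T4,T6}
Step 7: signal(T4) -> count=0 queue=[] holders={T1,T2,T6}
Step 8: signal(T2) -> count=1 queue=[] holders={T1,T6}
Step 9: wait(T2) -> count=0 queue=[] holders={T1,T2,T6}
Step 10: wait(T4) -> count=0 queue=[T4] holders={T1,T2,T6}
Step 11: signal(T1) -> count=0 queue=[] holders={T2,T4,T6}
Step 12: wait(T5) -> count=0 queue=[T5] holders={T2,T4,T6}
Final holders: {T2,T4,T6} -> T2 in holders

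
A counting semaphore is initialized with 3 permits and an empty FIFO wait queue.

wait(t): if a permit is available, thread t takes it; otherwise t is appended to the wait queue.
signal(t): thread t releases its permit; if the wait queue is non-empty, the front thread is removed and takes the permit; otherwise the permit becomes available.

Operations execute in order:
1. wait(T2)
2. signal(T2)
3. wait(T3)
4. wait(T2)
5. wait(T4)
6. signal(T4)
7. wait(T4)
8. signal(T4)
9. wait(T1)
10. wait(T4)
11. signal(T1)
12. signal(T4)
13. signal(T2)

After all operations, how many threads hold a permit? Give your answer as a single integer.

Step 1: wait(T2) -> count=2 queue=[] holders={T2}
Step 2: signal(T2) -> count=3 queue=[] holders={none}
Step 3: wait(T3) -> count=2 queue=[] holders={T3}
Step 4: wait(T2) -> count=1 queue=[] holders={T2,T3}
Step 5: wait(T4) -> count=0 queue=[] holders={T2,T3,T4}
Step 6: signal(T4) -> count=1 queue=[] holders={T2,T3}
Step 7: wait(T4) -> count=0 queue=[] holders={T2,T3,T4}
Step 8: signal(T4) -> count=1 queue=[] holders={T2,T3}
Step 9: wait(T1) -> count=0 queue=[] holders={T1,T2,T3}
Step 10: wait(T4) -> count=0 queue=[T4] holders={T1,T2,T3}
Step 11: signal(T1) -> count=0 queue=[] holders={T2,T3,T4}
Step 12: signal(T4) -> count=1 queue=[] holders={T2,T3}
Step 13: signal(T2) -> count=2 queue=[] holders={T3}
Final holders: {T3} -> 1 thread(s)

Answer: 1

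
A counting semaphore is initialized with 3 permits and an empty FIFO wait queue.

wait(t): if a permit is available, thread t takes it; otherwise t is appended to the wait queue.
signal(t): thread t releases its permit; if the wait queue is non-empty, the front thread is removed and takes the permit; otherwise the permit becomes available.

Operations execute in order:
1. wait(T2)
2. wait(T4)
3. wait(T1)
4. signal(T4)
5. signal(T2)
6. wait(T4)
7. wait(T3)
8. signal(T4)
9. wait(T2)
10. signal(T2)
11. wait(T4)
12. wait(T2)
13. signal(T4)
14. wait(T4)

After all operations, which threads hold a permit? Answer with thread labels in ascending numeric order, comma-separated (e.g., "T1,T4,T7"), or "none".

Answer: T1,T2,T3

Derivation:
Step 1: wait(T2) -> count=2 queue=[] holders={T2}
Step 2: wait(T4) -> count=1 queue=[] holders={T2,T4}
Step 3: wait(T1) -> count=0 queue=[] holders={T1,T2,T4}
Step 4: signal(T4) -> count=1 queue=[] holders={T1,T2}
Step 5: signal(T2) -> count=2 queue=[] holders={T1}
Step 6: wait(T4) -> count=1 queue=[] holders={T1,T4}
Step 7: wait(T3) -> count=0 queue=[] holders={T1,T3,T4}
Step 8: signal(T4) -> count=1 queue=[] holders={T1,T3}
Step 9: wait(T2) -> count=0 queue=[] holders={T1,T2,T3}
Step 10: signal(T2) -> count=1 queue=[] holders={T1,T3}
Step 11: wait(T4) -> count=0 queue=[] holders={T1,T3,T4}
Step 12: wait(T2) -> count=0 queue=[T2] holders={T1,T3,T4}
Step 13: signal(T4) -> count=0 queue=[] holders={T1,T2,T3}
Step 14: wait(T4) -> count=0 queue=[T4] holders={T1,T2,T3}
Final holders: T1,T2,T3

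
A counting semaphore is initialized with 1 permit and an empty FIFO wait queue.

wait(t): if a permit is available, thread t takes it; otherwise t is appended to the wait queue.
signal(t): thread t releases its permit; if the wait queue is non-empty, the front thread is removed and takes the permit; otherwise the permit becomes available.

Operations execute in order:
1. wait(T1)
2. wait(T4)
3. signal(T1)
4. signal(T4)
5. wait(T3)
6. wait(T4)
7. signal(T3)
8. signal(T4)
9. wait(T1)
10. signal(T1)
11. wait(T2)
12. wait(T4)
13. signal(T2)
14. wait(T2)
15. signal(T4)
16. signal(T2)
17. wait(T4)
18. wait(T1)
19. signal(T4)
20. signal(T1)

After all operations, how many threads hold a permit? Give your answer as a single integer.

Step 1: wait(T1) -> count=0 queue=[] holders={T1}
Step 2: wait(T4) -> count=0 queue=[T4] holders={T1}
Step 3: signal(T1) -> count=0 queue=[] holders={T4}
Step 4: signal(T4) -> count=1 queue=[] holders={none}
Step 5: wait(T3) -> count=0 queue=[] holders={T3}
Step 6: wait(T4) -> count=0 queue=[T4] holders={T3}
Step 7: signal(T3) -> count=0 queue=[] holders={T4}
Step 8: signal(T4) -> count=1 queue=[] holders={none}
Step 9: wait(T1) -> count=0 queue=[] holders={T1}
Step 10: signal(T1) -> count=1 queue=[] holders={none}
Step 11: wait(T2) -> count=0 queue=[] holders={T2}
Step 12: wait(T4) -> count=0 queue=[T4] holders={T2}
Step 13: signal(T2) -> count=0 queue=[] holders={T4}
Step 14: wait(T2) -> count=0 queue=[T2] holders={T4}
Step 15: signal(T4) -> count=0 queue=[] holders={T2}
Step 16: signal(T2) -> count=1 queue=[] holders={none}
Step 17: wait(T4) -> count=0 queue=[] holders={T4}
Step 18: wait(T1) -> count=0 queue=[T1] holders={T4}
Step 19: signal(T4) -> count=0 queue=[] holders={T1}
Step 20: signal(T1) -> count=1 queue=[] holders={none}
Final holders: {none} -> 0 thread(s)

Answer: 0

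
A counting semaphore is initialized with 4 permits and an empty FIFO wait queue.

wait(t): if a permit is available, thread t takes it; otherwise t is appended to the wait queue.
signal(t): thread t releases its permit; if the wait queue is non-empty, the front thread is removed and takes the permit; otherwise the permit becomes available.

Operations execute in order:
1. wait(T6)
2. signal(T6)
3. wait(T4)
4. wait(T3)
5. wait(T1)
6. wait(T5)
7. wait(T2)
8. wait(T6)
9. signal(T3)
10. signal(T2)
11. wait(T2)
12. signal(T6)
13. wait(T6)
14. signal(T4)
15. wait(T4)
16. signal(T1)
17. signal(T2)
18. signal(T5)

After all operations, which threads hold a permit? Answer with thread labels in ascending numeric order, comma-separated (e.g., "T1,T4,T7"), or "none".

Step 1: wait(T6) -> count=3 queue=[] holders={T6}
Step 2: signal(T6) -> count=4 queue=[] holders={none}
Step 3: wait(T4) -> count=3 queue=[] holders={T4}
Step 4: wait(T3) -> count=2 queue=[] holders={T3,T4}
Step 5: wait(T1) -> count=1 queue=[] holders={T1,T3,T4}
Step 6: wait(T5) -> count=0 queue=[] holders={T1,T3,T4,T5}
Step 7: wait(T2) -> count=0 queue=[T2] holders={T1,T3,T4,T5}
Step 8: wait(T6) -> count=0 queue=[T2,T6] holders={T1,T3,T4,T5}
Step 9: signal(T3) -> count=0 queue=[T6] holders={T1,T2,T4,T5}
Step 10: signal(T2) -> count=0 queue=[] holders={T1,T4,T5,T6}
Step 11: wait(T2) -> count=0 queue=[T2] holders={T1,T4,T5,T6}
Step 12: signal(T6) -> count=0 queue=[] holders={T1,T2,T4,T5}
Step 13: wait(T6) -> count=0 queue=[T6] holders={T1,T2,T4,T5}
Step 14: signal(T4) -> count=0 queue=[] holders={T1,T2,T5,T6}
Step 15: wait(T4) -> count=0 queue=[T4] holders={T1,T2,T5,T6}
Step 16: signal(T1) -> count=0 queue=[] holders={T2,T4,T5,T6}
Step 17: signal(T2) -> count=1 queue=[] holders={T4,T5,T6}
Step 18: signal(T5) -> count=2 queue=[] holders={T4,T6}
Final holders: T4,T6

Answer: T4,T6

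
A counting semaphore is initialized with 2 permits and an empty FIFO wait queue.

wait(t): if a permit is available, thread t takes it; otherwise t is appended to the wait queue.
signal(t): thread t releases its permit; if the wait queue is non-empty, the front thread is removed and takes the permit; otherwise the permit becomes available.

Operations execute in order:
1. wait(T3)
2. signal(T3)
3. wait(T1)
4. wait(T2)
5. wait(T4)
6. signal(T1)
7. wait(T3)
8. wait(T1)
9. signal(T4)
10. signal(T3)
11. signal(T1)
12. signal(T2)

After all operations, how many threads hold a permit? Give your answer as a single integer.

Answer: 0

Derivation:
Step 1: wait(T3) -> count=1 queue=[] holders={T3}
Step 2: signal(T3) -> count=2 queue=[] holders={none}
Step 3: wait(T1) -> count=1 queue=[] holders={T1}
Step 4: wait(T2) -> count=0 queue=[] holders={T1,T2}
Step 5: wait(T4) -> count=0 queue=[T4] holders={T1,T2}
Step 6: signal(T1) -> count=0 queue=[] holders={T2,T4}
Step 7: wait(T3) -> count=0 queue=[T3] holders={T2,T4}
Step 8: wait(T1) -> count=0 queue=[T3,T1] holders={T2,T4}
Step 9: signal(T4) -> count=0 queue=[T1] holders={T2,T3}
Step 10: signal(T3) -> count=0 queue=[] holders={T1,T2}
Step 11: signal(T1) -> count=1 queue=[] holders={T2}
Step 12: signal(T2) -> count=2 queue=[] holders={none}
Final holders: {none} -> 0 thread(s)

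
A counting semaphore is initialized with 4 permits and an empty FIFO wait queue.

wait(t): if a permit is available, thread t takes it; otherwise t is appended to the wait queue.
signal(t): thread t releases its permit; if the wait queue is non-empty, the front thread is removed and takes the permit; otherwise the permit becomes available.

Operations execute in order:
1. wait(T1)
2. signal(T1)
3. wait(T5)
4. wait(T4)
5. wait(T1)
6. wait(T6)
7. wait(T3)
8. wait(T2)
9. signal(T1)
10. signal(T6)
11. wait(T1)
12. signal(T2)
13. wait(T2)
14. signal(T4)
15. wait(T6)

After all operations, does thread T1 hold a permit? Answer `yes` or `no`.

Step 1: wait(T1) -> count=3 queue=[] holders={T1}
Step 2: signal(T1) -> count=4 queue=[] holders={none}
Step 3: wait(T5) -> count=3 queue=[] holders={T5}
Step 4: wait(T4) -> count=2 queue=[] holders={T4,T5}
Step 5: wait(T1) -> count=1 queue=[] holders={T1,T4,T5}
Step 6: wait(T6) -> count=0 queue=[] holders={T1,T4,T5,T6}
Step 7: wait(T3) -> count=0 queue=[T3] holders={T1,T4,T5,T6}
Step 8: wait(T2) -> count=0 queue=[T3,T2] holders={T1,T4,T5,T6}
Step 9: signal(T1) -> count=0 queue=[T2] holders={T3,T4,T5,T6}
Step 10: signal(T6) -> count=0 queue=[] holders={T2,T3,T4,T5}
Step 11: wait(T1) -> count=0 queue=[T1] holders={T2,T3,T4,T5}
Step 12: signal(T2) -> count=0 queue=[] holders={T1,T3,T4,T5}
Step 13: wait(T2) -> count=0 queue=[T2] holders={T1,T3,T4,T5}
Step 14: signal(T4) -> count=0 queue=[] holders={T1,T2,T3,T5}
Step 15: wait(T6) -> count=0 queue=[T6] holders={T1,T2,T3,T5}
Final holders: {T1,T2,T3,T5} -> T1 in holders

Answer: yes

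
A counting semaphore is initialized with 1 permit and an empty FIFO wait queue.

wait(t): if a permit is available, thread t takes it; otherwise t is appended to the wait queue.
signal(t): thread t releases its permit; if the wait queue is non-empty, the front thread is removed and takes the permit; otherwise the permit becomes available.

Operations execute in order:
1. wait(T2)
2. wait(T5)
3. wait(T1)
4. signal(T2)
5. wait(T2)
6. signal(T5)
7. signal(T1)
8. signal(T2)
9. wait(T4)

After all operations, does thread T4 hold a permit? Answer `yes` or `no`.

Answer: yes

Derivation:
Step 1: wait(T2) -> count=0 queue=[] holders={T2}
Step 2: wait(T5) -> count=0 queue=[T5] holders={T2}
Step 3: wait(T1) -> count=0 queue=[T5,T1] holders={T2}
Step 4: signal(T2) -> count=0 queue=[T1] holders={T5}
Step 5: wait(T2) -> count=0 queue=[T1,T2] holders={T5}
Step 6: signal(T5) -> count=0 queue=[T2] holders={T1}
Step 7: signal(T1) -> count=0 queue=[] holders={T2}
Step 8: signal(T2) -> count=1 queue=[] holders={none}
Step 9: wait(T4) -> count=0 queue=[] holders={T4}
Final holders: {T4} -> T4 in holders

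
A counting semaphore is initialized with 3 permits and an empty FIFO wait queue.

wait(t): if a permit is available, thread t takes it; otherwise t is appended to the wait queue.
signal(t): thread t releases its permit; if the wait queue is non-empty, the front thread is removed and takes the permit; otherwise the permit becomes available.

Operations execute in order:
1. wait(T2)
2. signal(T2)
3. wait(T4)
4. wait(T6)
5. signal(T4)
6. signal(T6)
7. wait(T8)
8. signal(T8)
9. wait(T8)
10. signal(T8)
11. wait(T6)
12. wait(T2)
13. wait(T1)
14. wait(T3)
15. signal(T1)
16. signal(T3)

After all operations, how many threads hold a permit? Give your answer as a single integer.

Answer: 2

Derivation:
Step 1: wait(T2) -> count=2 queue=[] holders={T2}
Step 2: signal(T2) -> count=3 queue=[] holders={none}
Step 3: wait(T4) -> count=2 queue=[] holders={T4}
Step 4: wait(T6) -> count=1 queue=[] holders={T4,T6}
Step 5: signal(T4) -> count=2 queue=[] holders={T6}
Step 6: signal(T6) -> count=3 queue=[] holders={none}
Step 7: wait(T8) -> count=2 queue=[] holders={T8}
Step 8: signal(T8) -> count=3 queue=[] holders={none}
Step 9: wait(T8) -> count=2 queue=[] holders={T8}
Step 10: signal(T8) -> count=3 queue=[] holders={none}
Step 11: wait(T6) -> count=2 queue=[] holders={T6}
Step 12: wait(T2) -> count=1 queue=[] holders={T2,T6}
Step 13: wait(T1) -> count=0 queue=[] holders={T1,T2,T6}
Step 14: wait(T3) -> count=0 queue=[T3] holders={T1,T2,T6}
Step 15: signal(T1) -> count=0 queue=[] holders={T2,T3,T6}
Step 16: signal(T3) -> count=1 queue=[] holders={T2,T6}
Final holders: {T2,T6} -> 2 thread(s)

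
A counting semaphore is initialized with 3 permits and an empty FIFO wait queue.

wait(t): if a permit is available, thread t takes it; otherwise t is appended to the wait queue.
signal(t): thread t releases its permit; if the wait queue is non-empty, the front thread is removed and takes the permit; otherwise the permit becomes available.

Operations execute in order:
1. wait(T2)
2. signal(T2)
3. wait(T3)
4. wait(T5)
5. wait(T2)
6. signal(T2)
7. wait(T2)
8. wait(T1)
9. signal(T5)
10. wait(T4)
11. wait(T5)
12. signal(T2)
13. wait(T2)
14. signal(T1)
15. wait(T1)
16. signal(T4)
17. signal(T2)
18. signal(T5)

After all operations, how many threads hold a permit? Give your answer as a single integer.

Step 1: wait(T2) -> count=2 queue=[] holders={T2}
Step 2: signal(T2) -> count=3 queue=[] holders={none}
Step 3: wait(T3) -> count=2 queue=[] holders={T3}
Step 4: wait(T5) -> count=1 queue=[] holders={T3,T5}
Step 5: wait(T2) -> count=0 queue=[] holders={T2,T3,T5}
Step 6: signal(T2) -> count=1 queue=[] holders={T3,T5}
Step 7: wait(T2) -> count=0 queue=[] holders={T2,T3,T5}
Step 8: wait(T1) -> count=0 queue=[T1] holders={T2,T3,T5}
Step 9: signal(T5) -> count=0 queue=[] holders={T1,T2,T3}
Step 10: wait(T4) -> count=0 queue=[T4] holders={T1,T2,T3}
Step 11: wait(T5) -> count=0 queue=[T4,T5] holders={T1,T2,T3}
Step 12: signal(T2) -> count=0 queue=[T5] holders={T1,T3,T4}
Step 13: wait(T2) -> count=0 queue=[T5,T2] holders={T1,T3,T4}
Step 14: signal(T1) -> count=0 queue=[T2] holders={T3,T4,T5}
Step 15: wait(T1) -> count=0 queue=[T2,T1] holders={T3,T4,T5}
Step 16: signal(T4) -> count=0 queue=[T1] holders={T2,T3,T5}
Step 17: signal(T2) -> count=0 queue=[] holders={T1,T3,T5}
Step 18: signal(T5) -> count=1 queue=[] holders={T1,T3}
Final holders: {T1,T3} -> 2 thread(s)

Answer: 2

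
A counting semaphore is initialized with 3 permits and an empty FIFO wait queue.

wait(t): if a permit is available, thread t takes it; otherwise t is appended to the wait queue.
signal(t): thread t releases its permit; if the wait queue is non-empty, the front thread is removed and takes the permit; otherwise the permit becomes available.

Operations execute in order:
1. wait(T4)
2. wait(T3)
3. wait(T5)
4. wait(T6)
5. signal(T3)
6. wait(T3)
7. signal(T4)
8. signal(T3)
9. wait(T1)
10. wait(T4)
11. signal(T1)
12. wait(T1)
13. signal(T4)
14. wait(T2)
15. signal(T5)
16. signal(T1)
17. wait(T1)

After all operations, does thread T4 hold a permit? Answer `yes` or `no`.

Step 1: wait(T4) -> count=2 queue=[] holders={T4}
Step 2: wait(T3) -> count=1 queue=[] holders={T3,T4}
Step 3: wait(T5) -> count=0 queue=[] holders={T3,T4,T5}
Step 4: wait(T6) -> count=0 queue=[T6] holders={T3,T4,T5}
Step 5: signal(T3) -> count=0 queue=[] holders={T4,T5,T6}
Step 6: wait(T3) -> count=0 queue=[T3] holders={T4,T5,T6}
Step 7: signal(T4) -> count=0 queue=[] holders={T3,T5,T6}
Step 8: signal(T3) -> count=1 queue=[] holders={T5,T6}
Step 9: wait(T1) -> count=0 queue=[] holders={T1,T5,T6}
Step 10: wait(T4) -> count=0 queue=[T4] holders={T1,T5,T6}
Step 11: signal(T1) -> count=0 queue=[] holders={T4,T5,T6}
Step 12: wait(T1) -> count=0 queue=[T1] holders={T4,T5,T6}
Step 13: signal(T4) -> count=0 queue=[] holders={T1,T5,T6}
Step 14: wait(T2) -> count=0 queue=[T2] holders={T1,T5,T6}
Step 15: signal(T5) -> count=0 queue=[] holders={T1,T2,T6}
Step 16: signal(T1) -> count=1 queue=[] holders={T2,T6}
Step 17: wait(T1) -> count=0 queue=[] holders={T1,T2,T6}
Final holders: {T1,T2,T6} -> T4 not in holders

Answer: no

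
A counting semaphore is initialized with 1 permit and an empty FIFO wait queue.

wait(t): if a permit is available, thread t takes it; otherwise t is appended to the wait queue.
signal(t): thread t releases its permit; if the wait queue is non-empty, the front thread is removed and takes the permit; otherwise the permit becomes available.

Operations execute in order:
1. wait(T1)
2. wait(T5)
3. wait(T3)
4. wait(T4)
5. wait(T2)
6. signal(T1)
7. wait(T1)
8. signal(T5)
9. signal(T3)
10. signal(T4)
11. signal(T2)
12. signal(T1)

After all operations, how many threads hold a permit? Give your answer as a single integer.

Answer: 0

Derivation:
Step 1: wait(T1) -> count=0 queue=[] holders={T1}
Step 2: wait(T5) -> count=0 queue=[T5] holders={T1}
Step 3: wait(T3) -> count=0 queue=[T5,T3] holders={T1}
Step 4: wait(T4) -> count=0 queue=[T5,T3,T4] holders={T1}
Step 5: wait(T2) -> count=0 queue=[T5,T3,T4,T2] holders={T1}
Step 6: signal(T1) -> count=0 queue=[T3,T4,T2] holders={T5}
Step 7: wait(T1) -> count=0 queue=[T3,T4,T2,T1] holders={T5}
Step 8: signal(T5) -> count=0 queue=[T4,T2,T1] holders={T3}
Step 9: signal(T3) -> count=0 queue=[T2,T1] holders={T4}
Step 10: signal(T4) -> count=0 queue=[T1] holders={T2}
Step 11: signal(T2) -> count=0 queue=[] holders={T1}
Step 12: signal(T1) -> count=1 queue=[] holders={none}
Final holders: {none} -> 0 thread(s)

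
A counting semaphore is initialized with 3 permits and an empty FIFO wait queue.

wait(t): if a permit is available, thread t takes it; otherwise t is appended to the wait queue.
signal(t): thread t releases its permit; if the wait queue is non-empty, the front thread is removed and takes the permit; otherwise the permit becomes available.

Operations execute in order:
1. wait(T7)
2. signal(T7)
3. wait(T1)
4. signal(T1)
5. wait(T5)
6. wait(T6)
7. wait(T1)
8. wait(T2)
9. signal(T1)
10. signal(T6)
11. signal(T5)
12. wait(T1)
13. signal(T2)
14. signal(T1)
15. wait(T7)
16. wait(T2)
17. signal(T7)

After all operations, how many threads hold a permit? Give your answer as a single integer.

Answer: 1

Derivation:
Step 1: wait(T7) -> count=2 queue=[] holders={T7}
Step 2: signal(T7) -> count=3 queue=[] holders={none}
Step 3: wait(T1) -> count=2 queue=[] holders={T1}
Step 4: signal(T1) -> count=3 queue=[] holders={none}
Step 5: wait(T5) -> count=2 queue=[] holders={T5}
Step 6: wait(T6) -> count=1 queue=[] holders={T5,T6}
Step 7: wait(T1) -> count=0 queue=[] holders={T1,T5,T6}
Step 8: wait(T2) -> count=0 queue=[T2] holders={T1,T5,T6}
Step 9: signal(T1) -> count=0 queue=[] holders={T2,T5,T6}
Step 10: signal(T6) -> count=1 queue=[] holders={T2,T5}
Step 11: signal(T5) -> count=2 queue=[] holders={T2}
Step 12: wait(T1) -> count=1 queue=[] holders={T1,T2}
Step 13: signal(T2) -> count=2 queue=[] holders={T1}
Step 14: signal(T1) -> count=3 queue=[] holders={none}
Step 15: wait(T7) -> count=2 queue=[] holders={T7}
Step 16: wait(T2) -> count=1 queue=[] holders={T2,T7}
Step 17: signal(T7) -> count=2 queue=[] holders={T2}
Final holders: {T2} -> 1 thread(s)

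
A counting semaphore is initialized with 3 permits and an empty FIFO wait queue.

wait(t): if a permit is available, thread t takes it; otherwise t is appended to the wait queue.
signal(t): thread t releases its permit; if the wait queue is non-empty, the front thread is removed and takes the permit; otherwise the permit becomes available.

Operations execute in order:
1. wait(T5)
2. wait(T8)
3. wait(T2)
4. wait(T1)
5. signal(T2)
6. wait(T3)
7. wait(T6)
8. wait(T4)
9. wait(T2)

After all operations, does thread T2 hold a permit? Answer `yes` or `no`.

Answer: no

Derivation:
Step 1: wait(T5) -> count=2 queue=[] holders={T5}
Step 2: wait(T8) -> count=1 queue=[] holders={T5,T8}
Step 3: wait(T2) -> count=0 queue=[] holders={T2,T5,T8}
Step 4: wait(T1) -> count=0 queue=[T1] holders={T2,T5,T8}
Step 5: signal(T2) -> count=0 queue=[] holders={T1,T5,T8}
Step 6: wait(T3) -> count=0 queue=[T3] holders={T1,T5,T8}
Step 7: wait(T6) -> count=0 queue=[T3,T6] holders={T1,T5,T8}
Step 8: wait(T4) -> count=0 queue=[T3,T6,T4] holders={T1,T5,T8}
Step 9: wait(T2) -> count=0 queue=[T3,T6,T4,T2] holders={T1,T5,T8}
Final holders: {T1,T5,T8} -> T2 not in holders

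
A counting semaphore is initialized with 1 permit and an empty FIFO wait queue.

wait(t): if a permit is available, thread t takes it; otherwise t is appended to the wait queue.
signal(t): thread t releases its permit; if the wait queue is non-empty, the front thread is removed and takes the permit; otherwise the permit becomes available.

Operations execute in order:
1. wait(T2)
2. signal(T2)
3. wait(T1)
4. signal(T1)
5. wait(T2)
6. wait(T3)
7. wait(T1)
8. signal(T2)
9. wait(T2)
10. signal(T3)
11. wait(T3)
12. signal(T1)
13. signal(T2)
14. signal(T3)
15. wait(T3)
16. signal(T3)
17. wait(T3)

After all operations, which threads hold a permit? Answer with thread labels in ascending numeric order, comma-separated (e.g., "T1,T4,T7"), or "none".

Answer: T3

Derivation:
Step 1: wait(T2) -> count=0 queue=[] holders={T2}
Step 2: signal(T2) -> count=1 queue=[] holders={none}
Step 3: wait(T1) -> count=0 queue=[] holders={T1}
Step 4: signal(T1) -> count=1 queue=[] holders={none}
Step 5: wait(T2) -> count=0 queue=[] holders={T2}
Step 6: wait(T3) -> count=0 queue=[T3] holders={T2}
Step 7: wait(T1) -> count=0 queue=[T3,T1] holders={T2}
Step 8: signal(T2) -> count=0 queue=[T1] holders={T3}
Step 9: wait(T2) -> count=0 queue=[T1,T2] holders={T3}
Step 10: signal(T3) -> count=0 queue=[T2] holders={T1}
Step 11: wait(T3) -> count=0 queue=[T2,T3] holders={T1}
Step 12: signal(T1) -> count=0 queue=[T3] holders={T2}
Step 13: signal(T2) -> count=0 queue=[] holders={T3}
Step 14: signal(T3) -> count=1 queue=[] holders={none}
Step 15: wait(T3) -> count=0 queue=[] holders={T3}
Step 16: signal(T3) -> count=1 queue=[] holders={none}
Step 17: wait(T3) -> count=0 queue=[] holders={T3}
Final holders: T3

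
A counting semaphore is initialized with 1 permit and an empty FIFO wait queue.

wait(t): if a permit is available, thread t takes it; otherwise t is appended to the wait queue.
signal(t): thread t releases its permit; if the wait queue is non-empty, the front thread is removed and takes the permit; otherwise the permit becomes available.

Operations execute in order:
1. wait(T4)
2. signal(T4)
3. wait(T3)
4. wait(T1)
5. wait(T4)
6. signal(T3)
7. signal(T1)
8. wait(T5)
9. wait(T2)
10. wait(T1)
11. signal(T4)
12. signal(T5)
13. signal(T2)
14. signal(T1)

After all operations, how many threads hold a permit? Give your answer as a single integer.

Step 1: wait(T4) -> count=0 queue=[] holders={T4}
Step 2: signal(T4) -> count=1 queue=[] holders={none}
Step 3: wait(T3) -> count=0 queue=[] holders={T3}
Step 4: wait(T1) -> count=0 queue=[T1] holders={T3}
Step 5: wait(T4) -> count=0 queue=[T1,T4] holders={T3}
Step 6: signal(T3) -> count=0 queue=[T4] holders={T1}
Step 7: signal(T1) -> count=0 queue=[] holders={T4}
Step 8: wait(T5) -> count=0 queue=[T5] holders={T4}
Step 9: wait(T2) -> count=0 queue=[T5,T2] holders={T4}
Step 10: wait(T1) -> count=0 queue=[T5,T2,T1] holders={T4}
Step 11: signal(T4) -> count=0 queue=[T2,T1] holders={T5}
Step 12: signal(T5) -> count=0 queue=[T1] holders={T2}
Step 13: signal(T2) -> count=0 queue=[] holders={T1}
Step 14: signal(T1) -> count=1 queue=[] holders={none}
Final holders: {none} -> 0 thread(s)

Answer: 0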